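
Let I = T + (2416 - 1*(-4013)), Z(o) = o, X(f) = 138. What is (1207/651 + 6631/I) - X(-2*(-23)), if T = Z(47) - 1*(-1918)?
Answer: -82183537/607166 ≈ -135.36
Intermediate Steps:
T = 1965 (T = 47 - 1*(-1918) = 47 + 1918 = 1965)
I = 8394 (I = 1965 + (2416 - 1*(-4013)) = 1965 + (2416 + 4013) = 1965 + 6429 = 8394)
(1207/651 + 6631/I) - X(-2*(-23)) = (1207/651 + 6631/8394) - 1*138 = (1207*(1/651) + 6631*(1/8394)) - 138 = (1207/651 + 6631/8394) - 138 = 1605371/607166 - 138 = -82183537/607166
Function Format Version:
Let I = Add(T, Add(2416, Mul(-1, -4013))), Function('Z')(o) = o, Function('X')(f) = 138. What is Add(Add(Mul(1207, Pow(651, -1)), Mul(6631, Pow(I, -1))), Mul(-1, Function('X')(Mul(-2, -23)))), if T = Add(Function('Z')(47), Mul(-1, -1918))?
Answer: Rational(-82183537, 607166) ≈ -135.36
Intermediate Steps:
T = 1965 (T = Add(47, Mul(-1, -1918)) = Add(47, 1918) = 1965)
I = 8394 (I = Add(1965, Add(2416, Mul(-1, -4013))) = Add(1965, Add(2416, 4013)) = Add(1965, 6429) = 8394)
Add(Add(Mul(1207, Pow(651, -1)), Mul(6631, Pow(I, -1))), Mul(-1, Function('X')(Mul(-2, -23)))) = Add(Add(Mul(1207, Pow(651, -1)), Mul(6631, Pow(8394, -1))), Mul(-1, 138)) = Add(Add(Mul(1207, Rational(1, 651)), Mul(6631, Rational(1, 8394))), -138) = Add(Add(Rational(1207, 651), Rational(6631, 8394)), -138) = Add(Rational(1605371, 607166), -138) = Rational(-82183537, 607166)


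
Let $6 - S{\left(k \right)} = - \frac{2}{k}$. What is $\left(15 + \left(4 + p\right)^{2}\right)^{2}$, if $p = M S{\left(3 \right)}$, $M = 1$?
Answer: $\frac{1343281}{81} \approx 16584.0$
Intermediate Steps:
$S{\left(k \right)} = 6 + \frac{2}{k}$ ($S{\left(k \right)} = 6 - - \frac{2}{k} = 6 + \frac{2}{k}$)
$p = \frac{20}{3}$ ($p = 1 \left(6 + \frac{2}{3}\right) = 1 \cdot \frac{20}{3} = \frac{20}{3} \approx 6.6667$)
$\left(15 + \left(4 + p\right)^{2}\right)^{2} = \left(15 + \left(4 + \frac{20}{3}\right)^{2}\right)^{2} = \left(15 + \left(\frac{32}{3}\right)^{2}\right)^{2} = \left(15 + \frac{1024}{9}\right)^{2} = \left(\frac{1159}{9}\right)^{2} = \frac{1343281}{81}$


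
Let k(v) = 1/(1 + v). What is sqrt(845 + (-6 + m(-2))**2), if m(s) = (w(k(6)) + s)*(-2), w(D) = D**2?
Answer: sqrt(2038845)/49 ≈ 29.140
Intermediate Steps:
m(s) = -2/49 - 2*s (m(s) = ((1/(1 + 6))**2 + s)*(-2) = ((1/7)**2 + s)*(-2) = (1/49 + s)*(-2) = -2/49 - 2*s)
sqrt(845 + (-6 + m(-2))**2) = sqrt(845 + (-6 + (-2/49 - 2*(-2)))**2) = sqrt(845 + (-6 + (-2/49 + 4))**2) = sqrt(845 + (-6 + 194/49)**2) = sqrt(845 + (-100/49)**2) = sqrt(845 + 10000/2401) = sqrt(2038845/2401) = sqrt(2038845)/49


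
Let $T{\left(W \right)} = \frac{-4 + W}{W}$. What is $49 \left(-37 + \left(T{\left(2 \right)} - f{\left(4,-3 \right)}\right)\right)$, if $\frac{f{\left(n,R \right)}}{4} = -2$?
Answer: $-1470$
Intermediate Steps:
$f{\left(n,R \right)} = -8$ ($f{\left(n,R \right)} = 4 \left(-2\right) = -8$)
$T{\left(W \right)} = \frac{-4 + W}{W}$
$49 \left(-37 + \left(T{\left(2 \right)} - f{\left(4,-3 \right)}\right)\right) = 49 \left(-37 + \left(\frac{-4 + 2}{2} - -8\right)\right) = 49 \left(-37 + \left(\frac{1}{2} \left(-2\right) + 8\right)\right) = 49 \left(-37 + \left(-1 + 8\right)\right) = 49 \left(-37 + 7\right) = 49 \left(-30\right) = -1470$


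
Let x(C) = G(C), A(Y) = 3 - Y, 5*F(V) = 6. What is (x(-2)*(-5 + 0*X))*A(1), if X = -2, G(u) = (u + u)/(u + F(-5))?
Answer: -50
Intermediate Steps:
F(V) = 6/5 (F(V) = (⅕)*6 = 6/5)
G(u) = 2*u/(6/5 + u) (G(u) = (u + u)/(u + 6/5) = (2*u)/(6/5 + u) = 2*u/(6/5 + u))
x(C) = 10*C/(6 + 5*C)
(x(-2)*(-5 + 0*X))*A(1) = ((10*(-2)/(6 + 5*(-2)))*(-5 + 0*(-2)))*(3 - 1*1) = ((10*(-2)/(6 - 10))*(-5 + 0))*(3 - 1) = ((10*(-2)/(-4))*(-5))*2 = ((10*(-2)*(-¼))*(-5))*2 = (5*(-5))*2 = -25*2 = -50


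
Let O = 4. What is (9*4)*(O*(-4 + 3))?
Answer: -144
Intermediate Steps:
(9*4)*(O*(-4 + 3)) = (9*4)*(4*(-4 + 3)) = 36*(4*(-1)) = 36*(-4) = -144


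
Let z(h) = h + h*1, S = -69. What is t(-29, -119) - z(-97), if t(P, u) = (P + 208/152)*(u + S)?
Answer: 102386/19 ≈ 5388.7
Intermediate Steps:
z(h) = 2*h (z(h) = h + h = 2*h)
t(P, u) = (-69 + u)*(26/19 + P) (t(P, u) = (P + 208/152)*(u - 69) = (P + 208*(1/152))*(-69 + u) = (P + 26/19)*(-69 + u) = (26/19 + P)*(-69 + u) = (-69 + u)*(26/19 + P))
t(-29, -119) - z(-97) = (-1794/19 - 69*(-29) + (26/19)*(-119) - 29*(-119)) - 2*(-97) = (-1794/19 + 2001 - 3094/19 + 3451) - 1*(-194) = 98700/19 + 194 = 102386/19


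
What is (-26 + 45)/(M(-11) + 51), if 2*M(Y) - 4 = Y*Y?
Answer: 38/227 ≈ 0.16740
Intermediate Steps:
M(Y) = 2 + Y**2/2 (M(Y) = 2 + (Y*Y)/2 = 2 + Y**2/2)
(-26 + 45)/(M(-11) + 51) = (-26 + 45)/((2 + (1/2)*(-11)**2) + 51) = 19/((2 + (1/2)*121) + 51) = 19/((2 + 121/2) + 51) = 19/(125/2 + 51) = 19/(227/2) = (2/227)*19 = 38/227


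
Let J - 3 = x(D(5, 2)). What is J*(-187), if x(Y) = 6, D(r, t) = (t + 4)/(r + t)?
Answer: -1683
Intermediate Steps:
D(r, t) = (4 + t)/(r + t)
J = 9 (J = 3 + 6 = 9)
J*(-187) = 9*(-187) = -1683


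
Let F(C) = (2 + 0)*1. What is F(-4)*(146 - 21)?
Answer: 250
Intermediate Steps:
F(C) = 2 (F(C) = 2*1 = 2)
F(-4)*(146 - 21) = 2*(146 - 21) = 2*125 = 250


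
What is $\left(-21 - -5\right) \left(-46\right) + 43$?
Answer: $779$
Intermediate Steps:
$\left(-21 - -5\right) \left(-46\right) + 43 = \left(-21 + 5\right) \left(-46\right) + 43 = \left(-16\right) \left(-46\right) + 43 = 736 + 43 = 779$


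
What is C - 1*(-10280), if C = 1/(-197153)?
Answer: 2026732839/197153 ≈ 10280.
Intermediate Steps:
C = -1/197153 ≈ -5.0722e-6
C - 1*(-10280) = -1/197153 - 1*(-10280) = -1/197153 + 10280 = 2026732839/197153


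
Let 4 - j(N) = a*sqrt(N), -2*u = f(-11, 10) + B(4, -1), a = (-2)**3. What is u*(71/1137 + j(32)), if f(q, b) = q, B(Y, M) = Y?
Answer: 32333/2274 + 112*sqrt(2) ≈ 172.61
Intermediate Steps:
a = -8
u = 7/2 (u = -(-11 + 4)/2 = -1/2*(-7) = 7/2 ≈ 3.5000)
j(N) = 4 + 8*sqrt(N) (j(N) = 4 - (-8)*sqrt(N) = 4 + 8*sqrt(N))
u*(71/1137 + j(32)) = 7*(71/1137 + (4 + 8*sqrt(32)))/2 = 7*(71*(1/1137) + (4 + 8*(4*sqrt(2))))/2 = 7*(71/1137 + (4 + 32*sqrt(2)))/2 = 7*(4619/1137 + 32*sqrt(2))/2 = 32333/2274 + 112*sqrt(2)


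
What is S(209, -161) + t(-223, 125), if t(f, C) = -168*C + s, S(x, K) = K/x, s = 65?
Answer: -4375576/209 ≈ -20936.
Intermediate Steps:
t(f, C) = 65 - 168*C (t(f, C) = -168*C + 65 = 65 - 168*C)
S(209, -161) + t(-223, 125) = -161/209 + (65 - 168*125) = -161*1/209 + (65 - 21000) = -161/209 - 20935 = -4375576/209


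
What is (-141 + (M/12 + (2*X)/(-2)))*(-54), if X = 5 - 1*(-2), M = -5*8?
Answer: 8172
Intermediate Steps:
M = -40
X = 7 (X = 5 + 2 = 7)
(-141 + (M/12 + (2*X)/(-2)))*(-54) = (-141 + (-40/12 + (2*7)/(-2)))*(-54) = (-141 + (-40*1/12 + 14*(-1/2)))*(-54) = (-141 + (-10/3 - 7))*(-54) = (-141 - 31/3)*(-54) = -454/3*(-54) = 8172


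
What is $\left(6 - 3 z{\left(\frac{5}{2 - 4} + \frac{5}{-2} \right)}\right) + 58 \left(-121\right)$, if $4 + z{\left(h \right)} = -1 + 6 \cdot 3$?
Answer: $-7051$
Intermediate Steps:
$z{\left(h \right)} = 13$ ($z{\left(h \right)} = -4 + \left(-1 + 6 \cdot 3\right) = -4 + \left(-1 + 18\right) = -4 + 17 = 13$)
$\left(6 - 3 z{\left(\frac{5}{2 - 4} + \frac{5}{-2} \right)}\right) + 58 \left(-121\right) = \left(6 - 39\right) + 58 \left(-121\right) = \left(6 - 39\right) - 7018 = -33 - 7018 = -7051$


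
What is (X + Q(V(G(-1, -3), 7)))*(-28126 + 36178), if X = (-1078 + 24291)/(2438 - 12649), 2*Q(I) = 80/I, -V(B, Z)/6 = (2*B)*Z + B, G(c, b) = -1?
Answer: -451107932/30633 ≈ -14726.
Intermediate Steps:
V(B, Z) = -6*B - 12*B*Z (V(B, Z) = -6*((2*B)*Z + B) = -6*(2*B*Z + B) = -6*(B + 2*B*Z) = -6*B - 12*B*Z)
Q(I) = 40/I (Q(I) = (80/I)/2 = 40/I)
X = -23213/10211 (X = 23213/(-10211) = 23213*(-1/10211) = -23213/10211 ≈ -2.2733)
(X + Q(V(G(-1, -3), 7)))*(-28126 + 36178) = (-23213/10211 + 40/((-6*(-1)*(1 + 2*7))))*(-28126 + 36178) = (-23213/10211 + 40/((-6*(-1)*(1 + 14))))*8052 = (-23213/10211 + 40/((-6*(-1)*15)))*8052 = (-23213/10211 + 40/90)*8052 = (-23213/10211 + 40*(1/90))*8052 = (-23213/10211 + 4/9)*8052 = -168073/91899*8052 = -451107932/30633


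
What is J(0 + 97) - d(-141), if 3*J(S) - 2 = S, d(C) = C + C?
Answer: 315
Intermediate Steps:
d(C) = 2*C
J(S) = ⅔ + S/3
J(0 + 97) - d(-141) = (⅔ + (0 + 97)/3) - 2*(-141) = (⅔ + (⅓)*97) - 1*(-282) = (⅔ + 97/3) + 282 = 33 + 282 = 315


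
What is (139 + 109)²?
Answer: 61504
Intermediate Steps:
(139 + 109)² = 248² = 61504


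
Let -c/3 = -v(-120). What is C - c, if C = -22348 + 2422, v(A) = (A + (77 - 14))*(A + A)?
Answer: -60966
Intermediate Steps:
v(A) = 2*A*(63 + A) (v(A) = (A + 63)*(2*A) = (63 + A)*(2*A) = 2*A*(63 + A))
c = 41040 (c = -(-3)*2*(-120)*(63 - 120) = -(-3)*2*(-120)*(-57) = -(-3)*13680 = -3*(-13680) = 41040)
C = -19926
C - c = -19926 - 1*41040 = -19926 - 41040 = -60966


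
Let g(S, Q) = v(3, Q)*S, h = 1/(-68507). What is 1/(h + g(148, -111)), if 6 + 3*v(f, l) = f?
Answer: -68507/10139037 ≈ -0.0067568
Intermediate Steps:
v(f, l) = -2 + f/3
h = -1/68507 ≈ -1.4597e-5
g(S, Q) = -S (g(S, Q) = (-2 + (1/3)*3)*S = (-2 + 1)*S = -S)
1/(h + g(148, -111)) = 1/(-1/68507 - 1*148) = 1/(-1/68507 - 148) = 1/(-10139037/68507) = -68507/10139037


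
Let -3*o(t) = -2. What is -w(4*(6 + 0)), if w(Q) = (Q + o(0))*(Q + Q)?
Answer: -1184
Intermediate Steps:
o(t) = 2/3 (o(t) = -1/3*(-2) = 2/3)
w(Q) = 2*Q*(2/3 + Q) (w(Q) = (Q + 2/3)*(Q + Q) = (2/3 + Q)*(2*Q) = 2*Q*(2/3 + Q))
-w(4*(6 + 0)) = -2*4*(6 + 0)*(2 + 3*(4*(6 + 0)))/3 = -2*4*6*(2 + 3*(4*6))/3 = -2*24*(2 + 3*24)/3 = -2*24*(2 + 72)/3 = -2*24*74/3 = -1*1184 = -1184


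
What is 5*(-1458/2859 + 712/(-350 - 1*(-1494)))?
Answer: 76595/136279 ≈ 0.56205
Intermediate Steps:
5*(-1458/2859 + 712/(-350 - 1*(-1494))) = 5*(-1458*1/2859 + 712/(-350 + 1494)) = 5*(-486/953 + 712/1144) = 5*(-486/953 + 712*(1/1144)) = 5*(-486/953 + 89/143) = 5*(15319/136279) = 76595/136279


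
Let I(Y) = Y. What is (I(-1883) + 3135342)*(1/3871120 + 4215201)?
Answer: 51130370443356953539/3871120 ≈ 1.3208e+13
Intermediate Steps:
(I(-1883) + 3135342)*(1/3871120 + 4215201) = (-1883 + 3135342)*(1/3871120 + 4215201) = 3133459*(1/3871120 + 4215201) = 3133459*(16317548895121/3871120) = 51130370443356953539/3871120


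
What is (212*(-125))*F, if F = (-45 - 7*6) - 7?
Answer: 2491000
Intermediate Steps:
F = -94 (F = (-45 - 42) - 7 = -87 - 7 = -94)
(212*(-125))*F = (212*(-125))*(-94) = -26500*(-94) = 2491000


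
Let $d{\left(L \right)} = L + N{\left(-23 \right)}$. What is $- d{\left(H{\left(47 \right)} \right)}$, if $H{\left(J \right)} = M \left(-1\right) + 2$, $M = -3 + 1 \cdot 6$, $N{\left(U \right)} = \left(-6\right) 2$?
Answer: $13$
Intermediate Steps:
$N{\left(U \right)} = -12$
$M = 3$ ($M = -3 + 6 = 3$)
$H{\left(J \right)} = -1$ ($H{\left(J \right)} = 3 \left(-1\right) + 2 = -3 + 2 = -1$)
$d{\left(L \right)} = -12 + L$ ($d{\left(L \right)} = L - 12 = -12 + L$)
$- d{\left(H{\left(47 \right)} \right)} = - (-12 - 1) = \left(-1\right) \left(-13\right) = 13$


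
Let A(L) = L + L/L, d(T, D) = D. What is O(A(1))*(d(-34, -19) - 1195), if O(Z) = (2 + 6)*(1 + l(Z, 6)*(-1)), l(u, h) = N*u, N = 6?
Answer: 106832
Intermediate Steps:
l(u, h) = 6*u
A(L) = 1 + L (A(L) = L + 1 = 1 + L)
O(Z) = 8 - 48*Z (O(Z) = (2 + 6)*(1 + (6*Z)*(-1)) = 8*(1 - 6*Z) = 8 - 48*Z)
O(A(1))*(d(-34, -19) - 1195) = (8 - 48*(1 + 1))*(-19 - 1195) = (8 - 48*2)*(-1214) = (8 - 96)*(-1214) = -88*(-1214) = 106832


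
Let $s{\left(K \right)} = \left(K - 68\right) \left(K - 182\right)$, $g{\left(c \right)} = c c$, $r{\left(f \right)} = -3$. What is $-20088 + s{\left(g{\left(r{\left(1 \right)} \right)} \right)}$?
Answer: $-9881$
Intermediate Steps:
$g{\left(c \right)} = c^{2}$
$s{\left(K \right)} = \left(-182 + K\right) \left(-68 + K\right)$ ($s{\left(K \right)} = \left(-68 + K\right) \left(-182 + K\right) = \left(-182 + K\right) \left(-68 + K\right)$)
$-20088 + s{\left(g{\left(r{\left(1 \right)} \right)} \right)} = -20088 + \left(12376 + \left(\left(-3\right)^{2}\right)^{2} - 250 \left(-3\right)^{2}\right) = -20088 + \left(12376 + 9^{2} - 2250\right) = -20088 + \left(12376 + 81 - 2250\right) = -20088 + 10207 = -9881$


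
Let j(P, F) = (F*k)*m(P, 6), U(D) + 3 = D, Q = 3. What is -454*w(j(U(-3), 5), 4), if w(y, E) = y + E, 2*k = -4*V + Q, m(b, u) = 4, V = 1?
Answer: 2724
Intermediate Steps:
k = -1/2 (k = (-4*1 + 3)/2 = (-4 + 3)/2 = (1/2)*(-1) = -1/2 ≈ -0.50000)
U(D) = -3 + D
j(P, F) = -2*F (j(P, F) = (F*(-1/2))*4 = -F/2*4 = -2*F)
w(y, E) = E + y
-454*w(j(U(-3), 5), 4) = -454*(4 - 2*5) = -454*(4 - 10) = -454*(-6) = 2724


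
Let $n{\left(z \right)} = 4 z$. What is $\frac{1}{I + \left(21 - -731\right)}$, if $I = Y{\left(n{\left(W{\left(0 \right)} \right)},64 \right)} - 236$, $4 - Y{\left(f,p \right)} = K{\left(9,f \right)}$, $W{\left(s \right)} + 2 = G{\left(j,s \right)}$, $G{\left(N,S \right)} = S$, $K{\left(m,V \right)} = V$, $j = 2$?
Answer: $\frac{1}{528} \approx 0.0018939$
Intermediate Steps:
$W{\left(s \right)} = -2 + s$
$Y{\left(f,p \right)} = 4 - f$
$I = -224$ ($I = \left(4 - 4 \left(-2 + 0\right)\right) - 236 = \left(4 - 4 \left(-2\right)\right) - 236 = \left(4 - -8\right) - 236 = \left(4 + 8\right) - 236 = 12 - 236 = -224$)
$\frac{1}{I + \left(21 - -731\right)} = \frac{1}{-224 + \left(21 - -731\right)} = \frac{1}{-224 + \left(21 + 731\right)} = \frac{1}{-224 + 752} = \frac{1}{528}$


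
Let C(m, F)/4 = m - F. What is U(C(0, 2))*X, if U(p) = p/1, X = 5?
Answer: -40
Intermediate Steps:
C(m, F) = -4*F + 4*m (C(m, F) = 4*(m - F) = -4*F + 4*m)
U(p) = p (U(p) = p*1 = p)
U(C(0, 2))*X = (-4*2 + 4*0)*5 = (-8 + 0)*5 = -8*5 = -40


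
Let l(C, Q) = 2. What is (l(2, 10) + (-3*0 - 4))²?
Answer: 4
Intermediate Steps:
(l(2, 10) + (-3*0 - 4))² = (2 + (-3*0 - 4))² = (2 + (0 - 4))² = (2 - 4)² = (-2)² = 4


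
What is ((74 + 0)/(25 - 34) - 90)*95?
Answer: -83980/9 ≈ -9331.1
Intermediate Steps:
((74 + 0)/(25 - 34) - 90)*95 = (74/(-9) - 90)*95 = (74*(-⅑) - 90)*95 = (-74/9 - 90)*95 = -884/9*95 = -83980/9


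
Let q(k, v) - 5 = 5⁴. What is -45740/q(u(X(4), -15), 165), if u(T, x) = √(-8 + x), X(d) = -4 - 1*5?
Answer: -4574/63 ≈ -72.603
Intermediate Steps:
X(d) = -9 (X(d) = -4 - 5 = -9)
q(k, v) = 630 (q(k, v) = 5 + 5⁴ = 5 + 625 = 630)
-45740/q(u(X(4), -15), 165) = -45740/630 = -45740*1/630 = -4574/63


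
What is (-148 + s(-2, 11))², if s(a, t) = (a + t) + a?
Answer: 19881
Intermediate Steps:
s(a, t) = t + 2*a
(-148 + s(-2, 11))² = (-148 + (11 + 2*(-2)))² = (-148 + (11 - 4))² = (-148 + 7)² = (-141)² = 19881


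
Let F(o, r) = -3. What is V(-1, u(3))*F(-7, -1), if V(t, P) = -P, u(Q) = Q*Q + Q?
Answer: 36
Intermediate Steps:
u(Q) = Q + Q² (u(Q) = Q² + Q = Q + Q²)
V(-1, u(3))*F(-7, -1) = -3*(1 + 3)*(-3) = -3*4*(-3) = -1*12*(-3) = -12*(-3) = 36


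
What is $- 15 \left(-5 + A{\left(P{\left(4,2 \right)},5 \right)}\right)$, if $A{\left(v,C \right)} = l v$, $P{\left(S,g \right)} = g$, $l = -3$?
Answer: $165$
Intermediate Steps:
$A{\left(v,C \right)} = - 3 v$
$- 15 \left(-5 + A{\left(P{\left(4,2 \right)},5 \right)}\right) = - 15 \left(-5 - 6\right) = \left(-15\right) \left(-11\right) = 165$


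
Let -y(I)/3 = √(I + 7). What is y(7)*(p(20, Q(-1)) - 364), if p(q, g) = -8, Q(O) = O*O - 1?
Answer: 1116*√14 ≈ 4175.7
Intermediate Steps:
Q(O) = -1 + O² (Q(O) = O² - 1 = -1 + O²)
y(I) = -3*√(7 + I) (y(I) = -3*√(I + 7) = -3*√(7 + I))
y(7)*(p(20, Q(-1)) - 364) = (-3*√(7 + 7))*(-8 - 364) = -3*√14*(-372) = 1116*√14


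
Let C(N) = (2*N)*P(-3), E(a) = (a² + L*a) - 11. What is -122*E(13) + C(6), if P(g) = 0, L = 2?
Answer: -22448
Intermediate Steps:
E(a) = -11 + a² + 2*a (E(a) = (a² + 2*a) - 11 = -11 + a² + 2*a)
C(N) = 0 (C(N) = (2*N)*0 = 0)
-122*E(13) + C(6) = -122*(-11 + 13² + 2*13) + 0 = -122*(-11 + 169 + 26) + 0 = -122*184 + 0 = -22448 + 0 = -22448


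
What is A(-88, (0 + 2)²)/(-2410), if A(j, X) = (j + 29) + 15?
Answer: 22/1205 ≈ 0.018257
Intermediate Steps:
A(j, X) = 44 + j (A(j, X) = (29 + j) + 15 = 44 + j)
A(-88, (0 + 2)²)/(-2410) = (44 - 88)/(-2410) = -44*(-1/2410) = 22/1205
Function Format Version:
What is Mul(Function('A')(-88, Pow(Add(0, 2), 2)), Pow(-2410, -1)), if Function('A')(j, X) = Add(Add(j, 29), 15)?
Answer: Rational(22, 1205) ≈ 0.018257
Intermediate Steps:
Function('A')(j, X) = Add(44, j) (Function('A')(j, X) = Add(Add(29, j), 15) = Add(44, j))
Mul(Function('A')(-88, Pow(Add(0, 2), 2)), Pow(-2410, -1)) = Mul(Add(44, -88), Pow(-2410, -1)) = Mul(-44, Rational(-1, 2410)) = Rational(22, 1205)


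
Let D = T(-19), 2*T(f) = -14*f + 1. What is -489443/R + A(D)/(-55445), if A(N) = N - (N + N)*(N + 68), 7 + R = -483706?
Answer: 53096592706/26819467285 ≈ 1.9798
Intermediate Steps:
R = -483713 (R = -7 - 483706 = -483713)
T(f) = 1/2 - 7*f (T(f) = (-14*f + 1)/2 = (1 - 14*f)/2 = 1/2 - 7*f)
D = 267/2 (D = 1/2 - 7*(-19) = 1/2 + 133 = 267/2 ≈ 133.50)
A(N) = N - 2*N*(68 + N)
-489443/R + A(D)/(-55445) = -489443/(-483713) - 1*267/2*(135 + 2*(267/2))/(-55445) = -489443*(-1/483713) - 1*267/2*(135 + 267)*(-1/55445) = 489443/483713 - 1*267/2*402*(-1/55445) = 489443/483713 - 53667*(-1/55445) = 489443/483713 + 53667/55445 = 53096592706/26819467285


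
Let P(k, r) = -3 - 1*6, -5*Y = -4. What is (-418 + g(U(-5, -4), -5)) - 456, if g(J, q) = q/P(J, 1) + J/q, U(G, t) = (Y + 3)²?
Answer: -985874/1125 ≈ -876.33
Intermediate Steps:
Y = ⅘ (Y = -⅕*(-4) = ⅘ ≈ 0.80000)
P(k, r) = -9 (P(k, r) = -3 - 6 = -9)
U(G, t) = 361/25 (U(G, t) = (⅘ + 3)² = (19/5)² = 361/25)
g(J, q) = -q/9 + J/q (g(J, q) = q/(-9) + J/q = q*(-⅑) + J/q = -q/9 + J/q)
(-418 + g(U(-5, -4), -5)) - 456 = (-418 + (-⅑*(-5) + (361/25)/(-5))) - 456 = (-418 + (5/9 + (361/25)*(-⅕))) - 456 = (-418 + (5/9 - 361/125)) - 456 = (-418 - 2624/1125) - 456 = -472874/1125 - 456 = -985874/1125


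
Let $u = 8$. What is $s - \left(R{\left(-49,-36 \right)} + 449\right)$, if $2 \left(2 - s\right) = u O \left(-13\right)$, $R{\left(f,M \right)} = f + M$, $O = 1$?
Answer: $-310$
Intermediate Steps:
$R{\left(f,M \right)} = M + f$
$s = 54$ ($s = 2 - \frac{8 \cdot 1 \left(-13\right)}{2} = 2 - \frac{8 \left(-13\right)}{2} = 2 - -52 = 2 + 52 = 54$)
$s - \left(R{\left(-49,-36 \right)} + 449\right) = 54 - \left(\left(-36 - 49\right) + 449\right) = 54 - \left(-85 + 449\right) = 54 - 364 = -310$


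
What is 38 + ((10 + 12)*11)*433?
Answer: 104824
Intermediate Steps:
38 + ((10 + 12)*11)*433 = 38 + (22*11)*433 = 38 + 242*433 = 38 + 104786 = 104824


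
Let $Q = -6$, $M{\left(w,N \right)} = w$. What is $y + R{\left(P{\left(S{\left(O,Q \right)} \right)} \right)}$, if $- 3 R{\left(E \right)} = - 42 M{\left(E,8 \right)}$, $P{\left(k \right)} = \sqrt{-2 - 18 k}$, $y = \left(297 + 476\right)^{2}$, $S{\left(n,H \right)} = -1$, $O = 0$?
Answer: $597585$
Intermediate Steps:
$y = 597529$ ($y = 773^{2} = 597529$)
$R{\left(E \right)} = 14 E$ ($R{\left(E \right)} = - \frac{\left(-42\right) E}{3} = 14 E$)
$y + R{\left(P{\left(S{\left(O,Q \right)} \right)} \right)} = 597529 + 14 \sqrt{-2 - -18} = 597529 + 14 \sqrt{-2 + 18} = 597529 + 14 \sqrt{16} = 597529 + 14 \cdot 4 = 597529 + 56 = 597585$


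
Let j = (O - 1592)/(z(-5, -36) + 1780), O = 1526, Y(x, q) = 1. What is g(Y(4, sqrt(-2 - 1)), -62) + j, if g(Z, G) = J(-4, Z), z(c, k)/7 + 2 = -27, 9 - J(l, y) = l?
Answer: 20435/1577 ≈ 12.958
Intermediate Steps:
J(l, y) = 9 - l
z(c, k) = -203 (z(c, k) = -14 + 7*(-27) = -14 - 189 = -203)
g(Z, G) = 13 (g(Z, G) = 9 - 1*(-4) = 9 + 4 = 13)
j = -66/1577 (j = (1526 - 1592)/(-203 + 1780) = -66/1577 ≈ -0.041852)
g(Y(4, sqrt(-2 - 1)), -62) + j = 13 - 66/1577 = 20435/1577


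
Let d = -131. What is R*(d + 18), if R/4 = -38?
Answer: 17176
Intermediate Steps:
R = -152 (R = 4*(-38) = -152)
R*(d + 18) = -152*(-131 + 18) = -152*(-113) = 17176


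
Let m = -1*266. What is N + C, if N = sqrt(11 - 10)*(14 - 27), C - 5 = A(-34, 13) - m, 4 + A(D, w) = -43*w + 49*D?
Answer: -1971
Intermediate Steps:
m = -266
A(D, w) = -4 - 43*w + 49*D (A(D, w) = -4 + (-43*w + 49*D) = -4 - 43*w + 49*D)
C = -1958 (C = 5 + ((-4 - 43*13 + 49*(-34)) - 1*(-266)) = 5 + ((-4 - 559 - 1666) + 266) = 5 + (-2229 + 266) = 5 - 1963 = -1958)
N = -13 (N = sqrt(1)*(-13) = 1*(-13) = -13)
N + C = -13 - 1958 = -1971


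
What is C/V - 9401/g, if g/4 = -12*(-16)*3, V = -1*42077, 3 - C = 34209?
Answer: -316755253/96945408 ≈ -3.2674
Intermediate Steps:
C = -34206 (C = 3 - 1*34209 = 3 - 34209 = -34206)
V = -42077
g = 2304 (g = 4*(-12*(-16)*3) = 4*(192*3) = 4*576 = 2304)
C/V - 9401/g = -34206/(-42077) - 9401/2304 = -34206*(-1/42077) - 9401*1/2304 = 34206/42077 - 9401/2304 = -316755253/96945408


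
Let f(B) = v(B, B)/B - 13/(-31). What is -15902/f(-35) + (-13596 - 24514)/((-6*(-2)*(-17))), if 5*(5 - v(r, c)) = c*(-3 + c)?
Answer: -798515155/435846 ≈ -1832.1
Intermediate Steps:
v(r, c) = 5 - c*(-3 + c)/5
f(B) = 13/31 + (5 - B²/5 + 3*B/5)/B (f(B) = (5 - B²/5 + 3*B/5)/B - 13/(-31) = (5 - B²/5 + 3*B/5)/B - 13*(-1/31) = (5 - B²/5 + 3*B/5)/B + 13/31 = 13/31 + (5 - B²/5 + 3*B/5)/B)
-15902/f(-35) + (-13596 - 24514)/((-6*(-2)*(-17))) = -15902/(158/155 + 5/(-35) - ⅕*(-35)) + (-13596 - 24514)/((-6*(-2)*(-17))) = -15902/(158/155 + 5*(-1/35) + 7) - 38110/(12*(-17)) = -15902/(158/155 - ⅐ + 7) - 38110/(-204) = -15902/8546/1085 - 38110*(-1/204) = -15902*1085/8546 + 19055/102 = -8626835/4273 + 19055/102 = -798515155/435846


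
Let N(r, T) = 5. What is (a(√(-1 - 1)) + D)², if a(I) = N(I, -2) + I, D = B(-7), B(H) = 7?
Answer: (12 + I*√2)² ≈ 142.0 + 33.941*I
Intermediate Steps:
D = 7
a(I) = 5 + I
(a(√(-1 - 1)) + D)² = ((5 + √(-1 - 1)) + 7)² = ((5 + √(-2)) + 7)² = ((5 + I*√2) + 7)² = (12 + I*√2)²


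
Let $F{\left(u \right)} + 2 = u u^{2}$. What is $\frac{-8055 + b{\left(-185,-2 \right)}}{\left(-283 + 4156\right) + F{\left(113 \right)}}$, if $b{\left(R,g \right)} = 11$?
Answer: $- \frac{2011}{361692} \approx -0.00556$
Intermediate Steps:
$F{\left(u \right)} = -2 + u^{3}$ ($F{\left(u \right)} = -2 + u u^{2} = -2 + u^{3}$)
$\frac{-8055 + b{\left(-185,-2 \right)}}{\left(-283 + 4156\right) + F{\left(113 \right)}} = \frac{-8055 + 11}{\left(-283 + 4156\right) - \left(2 - 113^{3}\right)} = - \frac{8044}{3873 + \left(-2 + 1442897\right)} = - \frac{8044}{3873 + 1442895} = - \frac{8044}{1446768} = \left(-8044\right) \frac{1}{1446768} = - \frac{2011}{361692}$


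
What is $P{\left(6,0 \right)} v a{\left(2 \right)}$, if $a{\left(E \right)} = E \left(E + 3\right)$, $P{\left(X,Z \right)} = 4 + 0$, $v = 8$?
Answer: $320$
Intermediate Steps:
$P{\left(X,Z \right)} = 4$
$a{\left(E \right)} = E \left(3 + E\right)$
$P{\left(6,0 \right)} v a{\left(2 \right)} = 4 \cdot 8 \cdot 2 \left(3 + 2\right) = 32 \cdot 2 \cdot 5 = 32 \cdot 10 = 320$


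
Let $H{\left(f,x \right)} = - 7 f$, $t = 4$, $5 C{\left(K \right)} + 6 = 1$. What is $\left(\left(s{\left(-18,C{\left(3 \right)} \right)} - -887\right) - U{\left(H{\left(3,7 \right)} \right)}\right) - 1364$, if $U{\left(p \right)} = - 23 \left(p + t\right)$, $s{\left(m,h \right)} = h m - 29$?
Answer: $-879$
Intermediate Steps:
$C{\left(K \right)} = -1$ ($C{\left(K \right)} = - \frac{6}{5} + \frac{1}{5} \cdot 1 = - \frac{6}{5} + \frac{1}{5} = -1$)
$s{\left(m,h \right)} = -29 + h m$
$U{\left(p \right)} = -92 - 23 p$ ($U{\left(p \right)} = - 23 \left(p + 4\right) = - 23 \left(4 + p\right) = -92 - 23 p$)
$\left(\left(s{\left(-18,C{\left(3 \right)} \right)} - -887\right) - U{\left(H{\left(3,7 \right)} \right)}\right) - 1364 = \left(\left(\left(-29 - -18\right) - -887\right) - \left(-92 - 23 \left(\left(-7\right) 3\right)\right)\right) - 1364 = \left(\left(\left(-29 + 18\right) + 887\right) - \left(-92 - -483\right)\right) - 1364 = \left(\left(-11 + 887\right) - \left(-92 + 483\right)\right) - 1364 = \left(876 - 391\right) - 1364 = 485 - 1364 = -879$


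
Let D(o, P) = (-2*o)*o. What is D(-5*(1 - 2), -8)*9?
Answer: -450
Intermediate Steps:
D(o, P) = -2*o²
D(-5*(1 - 2), -8)*9 = -2*25*(1 - 2)²*9 = -2*(-5*(-1))²*9 = -2*5²*9 = -2*25*9 = -50*9 = -450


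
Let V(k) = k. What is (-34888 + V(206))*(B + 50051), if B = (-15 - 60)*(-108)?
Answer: -2016792982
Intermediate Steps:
B = 8100 (B = -75*(-108) = 8100)
(-34888 + V(206))*(B + 50051) = (-34888 + 206)*(8100 + 50051) = -34682*58151 = -2016792982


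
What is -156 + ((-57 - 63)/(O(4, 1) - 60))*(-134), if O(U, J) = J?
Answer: -25284/59 ≈ -428.54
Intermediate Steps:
-156 + ((-57 - 63)/(O(4, 1) - 60))*(-134) = -156 + ((-57 - 63)/(1 - 60))*(-134) = -156 - 120/(-59)*(-134) = -156 - 120*(-1/59)*(-134) = -156 + (120/59)*(-134) = -156 - 16080/59 = -25284/59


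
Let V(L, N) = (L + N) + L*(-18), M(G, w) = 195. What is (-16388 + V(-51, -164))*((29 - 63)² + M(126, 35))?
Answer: -21190435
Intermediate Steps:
V(L, N) = N - 17*L (V(L, N) = (L + N) - 18*L = N - 17*L)
(-16388 + V(-51, -164))*((29 - 63)² + M(126, 35)) = (-16388 + (-164 - 17*(-51)))*((29 - 63)² + 195) = (-16388 + (-164 + 867))*((-34)² + 195) = (-16388 + 703)*(1156 + 195) = -15685*1351 = -21190435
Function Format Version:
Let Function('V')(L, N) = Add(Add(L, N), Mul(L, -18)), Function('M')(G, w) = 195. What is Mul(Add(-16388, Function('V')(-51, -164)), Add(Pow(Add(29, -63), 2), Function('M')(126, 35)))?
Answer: -21190435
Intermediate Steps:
Function('V')(L, N) = Add(N, Mul(-17, L)) (Function('V')(L, N) = Add(Add(L, N), Mul(-18, L)) = Add(N, Mul(-17, L)))
Mul(Add(-16388, Function('V')(-51, -164)), Add(Pow(Add(29, -63), 2), Function('M')(126, 35))) = Mul(Add(-16388, Add(-164, Mul(-17, -51))), Add(Pow(Add(29, -63), 2), 195)) = Mul(Add(-16388, Add(-164, 867)), Add(Pow(-34, 2), 195)) = Mul(Add(-16388, 703), Add(1156, 195)) = Mul(-15685, 1351) = -21190435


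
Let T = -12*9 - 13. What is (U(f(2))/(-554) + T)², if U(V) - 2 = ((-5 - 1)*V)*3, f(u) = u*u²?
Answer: 1118634916/76729 ≈ 14579.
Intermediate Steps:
f(u) = u³
T = -121 (T = -108 - 13 = -121)
U(V) = 2 - 18*V (U(V) = 2 + ((-5 - 1)*V)*3 = 2 - 6*V*3 = 2 - 18*V)
(U(f(2))/(-554) + T)² = ((2 - 18*2³)/(-554) - 121)² = ((2 - 18*8)*(-1/554) - 121)² = ((2 - 144)*(-1/554) - 121)² = (-142*(-1/554) - 121)² = (71/277 - 121)² = (-33446/277)² = 1118634916/76729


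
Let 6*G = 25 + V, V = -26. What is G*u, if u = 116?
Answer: -58/3 ≈ -19.333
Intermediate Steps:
G = -⅙ (G = (25 - 26)/6 = (⅙)*(-1) = -⅙ ≈ -0.16667)
G*u = -⅙*116 = -58/3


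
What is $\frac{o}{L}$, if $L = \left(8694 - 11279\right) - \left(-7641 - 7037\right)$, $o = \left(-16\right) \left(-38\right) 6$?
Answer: $\frac{1216}{4031} \approx 0.30166$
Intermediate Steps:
$o = 3648$ ($o = 608 \cdot 6 = 3648$)
$L = 12093$ ($L = \left(8694 - 11279\right) - -14678 = -2585 + 14678 = 12093$)
$\frac{o}{L} = \frac{3648}{12093} = 3648 \cdot \frac{1}{12093} = \frac{1216}{4031}$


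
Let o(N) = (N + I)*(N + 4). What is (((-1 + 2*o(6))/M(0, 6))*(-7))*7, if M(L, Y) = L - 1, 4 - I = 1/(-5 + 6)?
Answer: 8771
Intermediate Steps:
I = 3 (I = 4 - 1/(-5 + 6) = 4 - 1/1 = 4 - 1*1 = 4 - 1 = 3)
o(N) = (3 + N)*(4 + N) (o(N) = (N + 3)*(N + 4) = (3 + N)*(4 + N))
M(L, Y) = -1 + L
(((-1 + 2*o(6))/M(0, 6))*(-7))*7 = (((-1 + 2*(12 + 6² + 7*6))/(-1 + 0))*(-7))*7 = (((-1 + 2*(12 + 36 + 42))/(-1))*(-7))*7 = (((-1 + 2*90)*(-1))*(-7))*7 = (((-1 + 180)*(-1))*(-7))*7 = ((179*(-1))*(-7))*7 = -179*(-7)*7 = 1253*7 = 8771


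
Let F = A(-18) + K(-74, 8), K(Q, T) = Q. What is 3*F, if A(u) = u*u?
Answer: 750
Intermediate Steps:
A(u) = u²
F = 250 (F = (-18)² - 74 = 324 - 74 = 250)
3*F = 3*250 = 750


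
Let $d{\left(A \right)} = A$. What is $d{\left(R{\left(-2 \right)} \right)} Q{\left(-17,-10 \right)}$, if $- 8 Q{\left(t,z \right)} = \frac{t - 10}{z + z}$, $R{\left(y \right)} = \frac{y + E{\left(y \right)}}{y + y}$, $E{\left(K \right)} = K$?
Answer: $- \frac{27}{160} \approx -0.16875$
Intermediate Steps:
$R{\left(y \right)} = 1$ ($R{\left(y \right)} = \frac{y + y}{y + y} = \frac{2 y}{2 y} = 2 y \frac{1}{2 y} = 1$)
$Q{\left(t,z \right)} = - \frac{-10 + t}{16 z}$ ($Q{\left(t,z \right)} = - \frac{\left(t - 10\right) \frac{1}{z + z}}{8} = - \frac{\left(-10 + t\right) \frac{1}{2 z}}{8} = - \frac{\frac{1}{2} \frac{1}{z} \left(-10 + t\right)}{8} = - \frac{-10 + t}{16 z}$)
$d{\left(R{\left(-2 \right)} \right)} Q{\left(-17,-10 \right)} = 1 \frac{10 - -17}{16 \left(-10\right)} = 1 \cdot \frac{1}{16} \left(- \frac{1}{10}\right) \left(10 + 17\right) = 1 \cdot \frac{1}{16} \left(- \frac{1}{10}\right) 27 = 1 \left(- \frac{27}{160}\right) = - \frac{27}{160}$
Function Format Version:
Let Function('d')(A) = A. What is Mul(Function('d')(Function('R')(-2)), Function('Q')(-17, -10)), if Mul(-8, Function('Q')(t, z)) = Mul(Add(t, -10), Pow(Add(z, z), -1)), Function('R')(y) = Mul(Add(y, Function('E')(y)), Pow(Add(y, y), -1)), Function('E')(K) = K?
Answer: Rational(-27, 160) ≈ -0.16875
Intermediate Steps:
Function('R')(y) = 1 (Function('R')(y) = Mul(Add(y, y), Pow(Add(y, y), -1)) = Mul(Mul(2, y), Pow(Mul(2, y), -1)) = Mul(Mul(2, y), Mul(Rational(1, 2), Pow(y, -1))) = 1)
Function('Q')(t, z) = Mul(Rational(-1, 16), Pow(z, -1), Add(-10, t)) (Function('Q')(t, z) = Mul(Rational(-1, 8), Mul(Add(t, -10), Pow(Add(z, z), -1))) = Mul(Rational(-1, 8), Mul(Add(-10, t), Pow(Mul(2, z), -1))) = Mul(Rational(-1, 8), Mul(Add(-10, t), Mul(Rational(1, 2), Pow(z, -1)))) = Mul(Rational(-1, 8), Mul(Rational(1, 2), Pow(z, -1), Add(-10, t))) = Mul(Rational(-1, 16), Pow(z, -1), Add(-10, t)))
Mul(Function('d')(Function('R')(-2)), Function('Q')(-17, -10)) = Mul(1, Mul(Rational(1, 16), Pow(-10, -1), Add(10, Mul(-1, -17)))) = Mul(1, Mul(Rational(1, 16), Rational(-1, 10), Add(10, 17))) = Mul(1, Mul(Rational(1, 16), Rational(-1, 10), 27)) = Mul(1, Rational(-27, 160)) = Rational(-27, 160)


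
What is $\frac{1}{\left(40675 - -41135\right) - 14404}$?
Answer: $\frac{1}{67406} \approx 1.4835 \cdot 10^{-5}$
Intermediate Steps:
$\frac{1}{\left(40675 - -41135\right) - 14404} = \frac{1}{\left(40675 + 41135\right) + \left(-38760 + 24356\right)} = \frac{1}{81810 - 14404} = \frac{1}{67406}$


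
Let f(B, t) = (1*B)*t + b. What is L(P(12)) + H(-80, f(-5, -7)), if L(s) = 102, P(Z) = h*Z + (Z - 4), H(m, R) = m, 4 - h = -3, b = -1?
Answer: 22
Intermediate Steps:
h = 7 (h = 4 - 1*(-3) = 4 + 3 = 7)
f(B, t) = -1 + B*t (f(B, t) = (1*B)*t - 1 = B*t - 1 = -1 + B*t)
P(Z) = -4 + 8*Z (P(Z) = 7*Z + (Z - 4) = 7*Z + (-4 + Z) = -4 + 8*Z)
L(P(12)) + H(-80, f(-5, -7)) = 102 - 80 = 22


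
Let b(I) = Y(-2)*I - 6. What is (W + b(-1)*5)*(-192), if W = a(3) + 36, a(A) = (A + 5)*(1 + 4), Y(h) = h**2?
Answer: -4992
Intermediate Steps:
b(I) = -6 + 4*I (b(I) = (-2)**2*I - 6 = 4*I - 6 = -6 + 4*I)
a(A) = 25 + 5*A (a(A) = (5 + A)*5 = 25 + 5*A)
W = 76 (W = (25 + 5*3) + 36 = (25 + 15) + 36 = 40 + 36 = 76)
(W + b(-1)*5)*(-192) = (76 + (-6 + 4*(-1))*5)*(-192) = (76 + (-6 - 4)*5)*(-192) = (76 - 10*5)*(-192) = (76 - 50)*(-192) = 26*(-192) = -4992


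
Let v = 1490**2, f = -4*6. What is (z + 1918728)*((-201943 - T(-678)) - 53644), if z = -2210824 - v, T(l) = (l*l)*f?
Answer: -27073506706484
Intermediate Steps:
f = -24
v = 2220100
T(l) = -24*l**2 (T(l) = (l*l)*(-24) = l**2*(-24) = -24*l**2)
z = -4430924 (z = -2210824 - 1*2220100 = -2210824 - 2220100 = -4430924)
(z + 1918728)*((-201943 - T(-678)) - 53644) = (-4430924 + 1918728)*((-201943 - (-24)*(-678)**2) - 53644) = -2512196*((-201943 - (-24)*459684) - 53644) = -2512196*((-201943 - 1*(-11032416)) - 53644) = -2512196*((-201943 + 11032416) - 53644) = -2512196*(10830473 - 53644) = -2512196*10776829 = -27073506706484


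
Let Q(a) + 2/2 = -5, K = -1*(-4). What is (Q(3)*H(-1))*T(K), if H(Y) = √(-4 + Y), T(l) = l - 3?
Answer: -6*I*√5 ≈ -13.416*I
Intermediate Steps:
K = 4
Q(a) = -6 (Q(a) = -1 - 5 = -6)
T(l) = -3 + l
(Q(3)*H(-1))*T(K) = (-6*√(-4 - 1))*(-3 + 4) = -6*I*√5*1 = -6*I*√5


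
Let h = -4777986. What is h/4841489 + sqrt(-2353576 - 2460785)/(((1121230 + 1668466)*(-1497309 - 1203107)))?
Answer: -4777986/4841489 - 3*I*sqrt(534929)/7533339713536 ≈ -0.98688 - 2.9126e-10*I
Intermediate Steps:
h/4841489 + sqrt(-2353576 - 2460785)/(((1121230 + 1668466)*(-1497309 - 1203107))) = -4777986/4841489 + sqrt(-2353576 - 2460785)/(((1121230 + 1668466)*(-1497309 - 1203107))) = -4777986*1/4841489 + sqrt(-4814361)/((2789696*(-2700416))) = -4777986/4841489 + (3*I*sqrt(534929))/(-7533339713536) = -4777986/4841489 + (3*I*sqrt(534929))*(-1/7533339713536) = -4777986/4841489 - 3*I*sqrt(534929)/7533339713536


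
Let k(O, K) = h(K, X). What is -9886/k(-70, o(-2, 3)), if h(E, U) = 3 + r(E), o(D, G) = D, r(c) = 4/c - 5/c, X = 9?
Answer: -19772/7 ≈ -2824.6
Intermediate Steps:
r(c) = -1/c
h(E, U) = 3 - 1/E
k(O, K) = 3 - 1/K
-9886/k(-70, o(-2, 3)) = -9886/(3 - 1/(-2)) = -9886/(3 - 1*(-1/2)) = -9886/(3 + 1/2) = -9886/7/2 = -9886*2/7 = -19772/7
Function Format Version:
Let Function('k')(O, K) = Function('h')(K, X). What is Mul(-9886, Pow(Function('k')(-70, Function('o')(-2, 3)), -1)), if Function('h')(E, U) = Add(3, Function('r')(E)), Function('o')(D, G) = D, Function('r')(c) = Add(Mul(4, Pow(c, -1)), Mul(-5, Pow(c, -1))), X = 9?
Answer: Rational(-19772, 7) ≈ -2824.6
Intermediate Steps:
Function('r')(c) = Mul(-1, Pow(c, -1))
Function('h')(E, U) = Add(3, Mul(-1, Pow(E, -1)))
Function('k')(O, K) = Add(3, Mul(-1, Pow(K, -1)))
Mul(-9886, Pow(Function('k')(-70, Function('o')(-2, 3)), -1)) = Mul(-9886, Pow(Add(3, Mul(-1, Pow(-2, -1))), -1)) = Mul(-9886, Pow(Add(3, Mul(-1, Rational(-1, 2))), -1)) = Mul(-9886, Pow(Add(3, Rational(1, 2)), -1)) = Mul(-9886, Pow(Rational(7, 2), -1)) = Mul(-9886, Rational(2, 7)) = Rational(-19772, 7)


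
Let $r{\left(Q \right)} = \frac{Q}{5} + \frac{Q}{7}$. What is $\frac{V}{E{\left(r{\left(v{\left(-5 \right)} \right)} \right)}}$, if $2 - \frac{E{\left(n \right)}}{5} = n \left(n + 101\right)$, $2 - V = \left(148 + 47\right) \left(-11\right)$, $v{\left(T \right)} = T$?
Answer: $\frac{105203}{42190} \approx 2.4936$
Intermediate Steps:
$r{\left(Q \right)} = \frac{12 Q}{35}$ ($r{\left(Q \right)} = Q \frac{1}{5} + Q \frac{1}{7} = \frac{Q}{5} + \frac{Q}{7} = \frac{12 Q}{35}$)
$V = 2147$ ($V = 2 - \left(148 + 47\right) \left(-11\right) = 2 - 195 \left(-11\right) = 2 - -2145 = 2 + 2145 = 2147$)
$E{\left(n \right)} = 10 - 5 n \left(101 + n\right)$ ($E{\left(n \right)} = 10 - 5 n \left(n + 101\right) = 10 - 5 n \left(101 + n\right)$)
$\frac{V}{E{\left(r{\left(v{\left(-5 \right)} \right)} \right)}} = \frac{2147}{10 - 505 \cdot \frac{12}{35} \left(-5\right) - 5 \left(\frac{12}{35} \left(-5\right)\right)^{2}} = \frac{2147}{10 - - \frac{6060}{7} - 5 \left(- \frac{12}{7}\right)^{2}} = \frac{2147}{10 + \frac{6060}{7} - \frac{720}{49}} = \frac{2147}{\frac{42190}{49}} = 2147 \cdot \frac{49}{42190} = \frac{105203}{42190}$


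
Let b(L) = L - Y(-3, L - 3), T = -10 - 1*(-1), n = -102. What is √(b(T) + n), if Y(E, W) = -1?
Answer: I*√110 ≈ 10.488*I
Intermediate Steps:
T = -9 (T = -10 + 1 = -9)
b(L) = 1 + L (b(L) = L - 1*(-1) = L + 1 = 1 + L)
√(b(T) + n) = √((1 - 9) - 102) = √(-8 - 102) = √(-110) = I*√110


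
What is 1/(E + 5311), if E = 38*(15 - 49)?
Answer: 1/4019 ≈ 0.00024882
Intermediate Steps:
E = -1292 (E = 38*(-34) = -1292)
1/(E + 5311) = 1/(-1292 + 5311) = 1/4019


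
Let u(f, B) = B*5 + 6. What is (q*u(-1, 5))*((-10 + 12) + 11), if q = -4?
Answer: -1612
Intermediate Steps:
u(f, B) = 6 + 5*B (u(f, B) = 5*B + 6 = 6 + 5*B)
(q*u(-1, 5))*((-10 + 12) + 11) = (-4*(6 + 5*5))*((-10 + 12) + 11) = (-4*(6 + 25))*(2 + 11) = -4*31*13 = -124*13 = -1612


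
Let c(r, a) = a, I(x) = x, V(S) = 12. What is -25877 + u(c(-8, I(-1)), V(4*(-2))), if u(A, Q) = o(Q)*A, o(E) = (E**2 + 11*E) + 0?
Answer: -26153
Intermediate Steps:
o(E) = E**2 + 11*E
u(A, Q) = A*Q*(11 + Q) (u(A, Q) = (Q*(11 + Q))*A = A*Q*(11 + Q))
-25877 + u(c(-8, I(-1)), V(4*(-2))) = -25877 - 1*12*(11 + 12) = -25877 - 1*12*23 = -25877 - 276 = -26153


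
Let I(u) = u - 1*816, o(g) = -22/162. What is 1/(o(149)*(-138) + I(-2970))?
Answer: -27/101716 ≈ -0.00026545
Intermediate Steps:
o(g) = -11/81 (o(g) = -22*1/162 = -11/81)
I(u) = -816 + u (I(u) = u - 816 = -816 + u)
1/(o(149)*(-138) + I(-2970)) = 1/(-11/81*(-138) + (-816 - 2970)) = 1/(506/27 - 3786) = 1/(-101716/27) = -27/101716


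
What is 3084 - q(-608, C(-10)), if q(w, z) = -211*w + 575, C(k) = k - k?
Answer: -125779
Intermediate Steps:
C(k) = 0
q(w, z) = 575 - 211*w
3084 - q(-608, C(-10)) = 3084 - (575 - 211*(-608)) = 3084 - (575 + 128288) = 3084 - 1*128863 = 3084 - 128863 = -125779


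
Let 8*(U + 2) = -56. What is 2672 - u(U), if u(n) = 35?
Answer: 2637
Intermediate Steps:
U = -9 (U = -2 + (⅛)*(-56) = -2 - 7 = -9)
2672 - u(U) = 2672 - 1*35 = 2672 - 35 = 2637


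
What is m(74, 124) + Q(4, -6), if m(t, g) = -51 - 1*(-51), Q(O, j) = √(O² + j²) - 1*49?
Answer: -49 + 2*√13 ≈ -41.789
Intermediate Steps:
Q(O, j) = -49 + √(O² + j²) (Q(O, j) = √(O² + j²) - 49 = -49 + √(O² + j²))
m(t, g) = 0 (m(t, g) = -51 + 51 = 0)
m(74, 124) + Q(4, -6) = 0 + (-49 + √(4² + (-6)²)) = 0 + (-49 + √(16 + 36)) = 0 + (-49 + √52) = 0 + (-49 + 2*√13) = -49 + 2*√13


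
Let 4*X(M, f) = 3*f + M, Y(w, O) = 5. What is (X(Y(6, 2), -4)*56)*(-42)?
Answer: 4116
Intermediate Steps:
X(M, f) = M/4 + 3*f/4 (X(M, f) = (3*f + M)/4 = (M + 3*f)/4 = M/4 + 3*f/4)
(X(Y(6, 2), -4)*56)*(-42) = (((1/4)*5 + (3/4)*(-4))*56)*(-42) = ((5/4 - 3)*56)*(-42) = -7/4*56*(-42) = -98*(-42) = 4116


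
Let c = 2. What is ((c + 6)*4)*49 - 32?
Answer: 1536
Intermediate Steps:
((c + 6)*4)*49 - 32 = ((2 + 6)*4)*49 - 32 = (8*4)*49 - 32 = 32*49 - 32 = 1568 - 32 = 1536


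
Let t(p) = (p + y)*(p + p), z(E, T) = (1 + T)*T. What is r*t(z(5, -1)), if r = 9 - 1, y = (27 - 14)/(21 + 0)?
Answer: 0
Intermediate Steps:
y = 13/21 ≈ 0.61905
z(E, T) = T*(1 + T)
t(p) = 2*p*(13/21 + p) (t(p) = (p + 13/21)*(p + p) = (13/21 + p)*(2*p) = 2*p*(13/21 + p))
r = 8
r*t(z(5, -1)) = 8*(2*(-(1 - 1))*(13 + 21*(-(1 - 1)))/21) = 8*(2*(-1*0)*(13 + 21*(-1*0))/21) = 8*((2/21)*0*(13 + 21*0)) = 8*((2/21)*0*(13 + 0)) = 8*((2/21)*0*13) = 8*0 = 0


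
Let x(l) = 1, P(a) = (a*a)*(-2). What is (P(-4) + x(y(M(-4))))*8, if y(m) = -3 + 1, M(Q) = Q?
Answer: -248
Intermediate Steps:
P(a) = -2*a² (P(a) = a²*(-2) = -2*a²)
y(m) = -2
(P(-4) + x(y(M(-4))))*8 = (-2*(-4)² + 1)*8 = (-2*16 + 1)*8 = (-32 + 1)*8 = -31*8 = -248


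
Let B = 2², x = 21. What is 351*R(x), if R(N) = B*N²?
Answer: 619164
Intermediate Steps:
B = 4
R(N) = 4*N²
351*R(x) = 351*(4*21²) = 351*(4*441) = 351*1764 = 619164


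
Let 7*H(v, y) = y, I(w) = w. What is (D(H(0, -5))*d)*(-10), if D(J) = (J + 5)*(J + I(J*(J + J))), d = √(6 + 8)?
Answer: -4500*√14/343 ≈ -49.089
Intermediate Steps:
H(v, y) = y/7
d = √14 ≈ 3.7417
D(J) = (5 + J)*(J + 2*J²) (D(J) = (J + 5)*(J + J*(J + J)) = (5 + J)*(J + J*(2*J)) = (5 + J)*(J + 2*J²))
(D(H(0, -5))*d)*(-10) = ((((⅐)*(-5))*(5 + 2*((⅐)*(-5))² + 11*((⅐)*(-5))))*√14)*(-10) = ((-5*(5 + 2*(-5/7)² + 11*(-5/7))/7)*√14)*(-10) = ((-5*(5 + 2*(25/49) - 55/7)/7)*√14)*(-10) = ((-5*(5 + 50/49 - 55/7)/7)*√14)*(-10) = ((-5/7*(-90/49))*√14)*(-10) = (450*√14/343)*(-10) = -4500*√14/343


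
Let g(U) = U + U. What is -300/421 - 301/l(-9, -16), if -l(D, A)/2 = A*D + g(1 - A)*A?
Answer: -366721/336800 ≈ -1.0888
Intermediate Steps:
g(U) = 2*U
l(D, A) = -2*A*D - 2*A*(2 - 2*A) (l(D, A) = -2*(A*D + (2*(1 - A))*A) = -2*(A*D + (2 - 2*A)*A) = -2*(A*D + A*(2 - 2*A)) = -2*A*D - 2*A*(2 - 2*A))
-300/421 - 301/l(-9, -16) = -300/421 - 301*(-1/(32*(-2 - 1*(-9) + 2*(-16)))) = -300*1/421 - 301*(-1/(32*(-2 + 9 - 32))) = -300/421 - 301/(2*(-16)*(-25)) = -300/421 - 301/800 = -366721/336800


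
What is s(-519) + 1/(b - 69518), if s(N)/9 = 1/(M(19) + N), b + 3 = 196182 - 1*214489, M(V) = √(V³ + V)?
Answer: -31577467/1773335148 - 9*√6878/262483 ≈ -0.020650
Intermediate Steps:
M(V) = √(V + V³)
b = -18310 (b = -3 + (196182 - 1*214489) = -3 + (196182 - 214489) = -3 - 18307 = -18310)
s(N) = 9/(N + √6878) (s(N) = 9/(√(19 + 19³) + N) = 9/(√(19 + 6859) + N) = 9/(√6878 + N) = 9/(N + √6878))
s(-519) + 1/(b - 69518) = 9/(-519 + √6878) + 1/(-18310 - 69518) = 9/(-519 + √6878) + 1/(-87828) = 9/(-519 + √6878) - 1/87828 = -1/87828 + 9/(-519 + √6878)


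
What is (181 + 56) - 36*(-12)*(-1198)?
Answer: -517299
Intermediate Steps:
(181 + 56) - 36*(-12)*(-1198) = 237 + 432*(-1198) = 237 - 517536 = -517299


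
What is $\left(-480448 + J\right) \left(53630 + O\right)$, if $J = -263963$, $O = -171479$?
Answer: $87728091939$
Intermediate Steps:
$\left(-480448 + J\right) \left(53630 + O\right) = \left(-480448 - 263963\right) \left(53630 - 171479\right) = \left(-744411\right) \left(-117849\right) = 87728091939$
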